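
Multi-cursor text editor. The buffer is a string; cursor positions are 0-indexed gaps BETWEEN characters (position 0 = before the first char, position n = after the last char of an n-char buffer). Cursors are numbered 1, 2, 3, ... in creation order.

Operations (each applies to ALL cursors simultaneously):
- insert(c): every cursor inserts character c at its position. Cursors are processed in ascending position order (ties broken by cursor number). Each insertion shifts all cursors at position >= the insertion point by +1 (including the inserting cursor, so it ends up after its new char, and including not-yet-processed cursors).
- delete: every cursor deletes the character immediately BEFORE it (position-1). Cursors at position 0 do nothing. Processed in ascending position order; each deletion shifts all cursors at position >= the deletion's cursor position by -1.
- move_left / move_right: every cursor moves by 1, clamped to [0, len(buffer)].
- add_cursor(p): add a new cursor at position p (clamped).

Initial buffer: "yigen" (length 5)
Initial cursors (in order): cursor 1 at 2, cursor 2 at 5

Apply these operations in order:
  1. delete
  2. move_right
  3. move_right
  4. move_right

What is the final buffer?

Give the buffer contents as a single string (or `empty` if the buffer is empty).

After op 1 (delete): buffer="yge" (len 3), cursors c1@1 c2@3, authorship ...
After op 2 (move_right): buffer="yge" (len 3), cursors c1@2 c2@3, authorship ...
After op 3 (move_right): buffer="yge" (len 3), cursors c1@3 c2@3, authorship ...
After op 4 (move_right): buffer="yge" (len 3), cursors c1@3 c2@3, authorship ...

Answer: yge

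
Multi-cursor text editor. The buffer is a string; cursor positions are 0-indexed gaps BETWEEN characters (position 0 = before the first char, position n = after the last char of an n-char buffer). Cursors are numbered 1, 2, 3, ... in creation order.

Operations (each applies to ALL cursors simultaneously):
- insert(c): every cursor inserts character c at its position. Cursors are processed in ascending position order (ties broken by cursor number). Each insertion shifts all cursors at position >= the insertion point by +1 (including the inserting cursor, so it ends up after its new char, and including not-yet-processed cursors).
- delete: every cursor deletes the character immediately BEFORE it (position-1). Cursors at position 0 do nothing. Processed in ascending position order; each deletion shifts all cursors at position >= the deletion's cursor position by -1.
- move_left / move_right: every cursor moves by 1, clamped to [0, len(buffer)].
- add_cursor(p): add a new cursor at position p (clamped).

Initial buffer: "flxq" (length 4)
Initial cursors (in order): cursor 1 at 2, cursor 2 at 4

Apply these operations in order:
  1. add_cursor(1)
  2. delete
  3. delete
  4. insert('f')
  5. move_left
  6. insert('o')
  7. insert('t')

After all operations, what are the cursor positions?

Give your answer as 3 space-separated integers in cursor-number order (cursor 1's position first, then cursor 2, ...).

Answer: 8 8 8

Derivation:
After op 1 (add_cursor(1)): buffer="flxq" (len 4), cursors c3@1 c1@2 c2@4, authorship ....
After op 2 (delete): buffer="x" (len 1), cursors c1@0 c3@0 c2@1, authorship .
After op 3 (delete): buffer="" (len 0), cursors c1@0 c2@0 c3@0, authorship 
After op 4 (insert('f')): buffer="fff" (len 3), cursors c1@3 c2@3 c3@3, authorship 123
After op 5 (move_left): buffer="fff" (len 3), cursors c1@2 c2@2 c3@2, authorship 123
After op 6 (insert('o')): buffer="ffooof" (len 6), cursors c1@5 c2@5 c3@5, authorship 121233
After op 7 (insert('t')): buffer="ffoootttf" (len 9), cursors c1@8 c2@8 c3@8, authorship 121231233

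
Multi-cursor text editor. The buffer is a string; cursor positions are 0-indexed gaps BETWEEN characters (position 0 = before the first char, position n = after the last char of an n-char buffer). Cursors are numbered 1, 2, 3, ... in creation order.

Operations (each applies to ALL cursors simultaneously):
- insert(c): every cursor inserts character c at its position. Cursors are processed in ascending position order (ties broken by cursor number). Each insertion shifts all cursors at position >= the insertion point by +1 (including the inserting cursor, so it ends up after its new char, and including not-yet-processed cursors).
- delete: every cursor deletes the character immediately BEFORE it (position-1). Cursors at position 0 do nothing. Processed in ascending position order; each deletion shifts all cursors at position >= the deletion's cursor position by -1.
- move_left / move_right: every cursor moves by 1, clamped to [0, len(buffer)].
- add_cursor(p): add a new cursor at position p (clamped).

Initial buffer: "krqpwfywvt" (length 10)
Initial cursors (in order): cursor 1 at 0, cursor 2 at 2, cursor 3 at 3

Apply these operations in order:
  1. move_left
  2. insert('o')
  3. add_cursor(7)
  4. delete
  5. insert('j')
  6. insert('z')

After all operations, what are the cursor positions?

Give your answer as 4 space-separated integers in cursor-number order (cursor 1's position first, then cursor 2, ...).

Answer: 2 5 8 11

Derivation:
After op 1 (move_left): buffer="krqpwfywvt" (len 10), cursors c1@0 c2@1 c3@2, authorship ..........
After op 2 (insert('o')): buffer="okoroqpwfywvt" (len 13), cursors c1@1 c2@3 c3@5, authorship 1.2.3........
After op 3 (add_cursor(7)): buffer="okoroqpwfywvt" (len 13), cursors c1@1 c2@3 c3@5 c4@7, authorship 1.2.3........
After op 4 (delete): buffer="krqwfywvt" (len 9), cursors c1@0 c2@1 c3@2 c4@3, authorship .........
After op 5 (insert('j')): buffer="jkjrjqjwfywvt" (len 13), cursors c1@1 c2@3 c3@5 c4@7, authorship 1.2.3.4......
After op 6 (insert('z')): buffer="jzkjzrjzqjzwfywvt" (len 17), cursors c1@2 c2@5 c3@8 c4@11, authorship 11.22.33.44......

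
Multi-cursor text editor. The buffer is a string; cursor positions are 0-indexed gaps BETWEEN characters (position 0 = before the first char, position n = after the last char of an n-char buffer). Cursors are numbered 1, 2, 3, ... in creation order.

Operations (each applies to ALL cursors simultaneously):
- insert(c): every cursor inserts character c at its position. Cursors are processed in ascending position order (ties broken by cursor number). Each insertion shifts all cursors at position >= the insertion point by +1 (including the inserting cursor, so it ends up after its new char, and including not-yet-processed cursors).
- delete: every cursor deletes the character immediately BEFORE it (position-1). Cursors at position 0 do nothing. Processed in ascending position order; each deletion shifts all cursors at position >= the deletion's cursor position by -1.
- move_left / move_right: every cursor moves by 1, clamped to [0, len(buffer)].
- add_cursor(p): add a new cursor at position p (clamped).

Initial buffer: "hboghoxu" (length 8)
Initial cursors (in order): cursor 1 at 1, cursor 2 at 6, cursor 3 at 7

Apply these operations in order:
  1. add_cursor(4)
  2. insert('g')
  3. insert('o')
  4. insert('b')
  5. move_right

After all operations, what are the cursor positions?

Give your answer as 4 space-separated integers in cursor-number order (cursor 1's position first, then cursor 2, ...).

Answer: 5 16 20 11

Derivation:
After op 1 (add_cursor(4)): buffer="hboghoxu" (len 8), cursors c1@1 c4@4 c2@6 c3@7, authorship ........
After op 2 (insert('g')): buffer="hgbogghogxgu" (len 12), cursors c1@2 c4@6 c2@9 c3@11, authorship .1...4..2.3.
After op 3 (insert('o')): buffer="hgoboggohogoxgou" (len 16), cursors c1@3 c4@8 c2@12 c3@15, authorship .11...44..22.33.
After op 4 (insert('b')): buffer="hgobboggobhogobxgobu" (len 20), cursors c1@4 c4@10 c2@15 c3@19, authorship .111...444..222.333.
After op 5 (move_right): buffer="hgobboggobhogobxgobu" (len 20), cursors c1@5 c4@11 c2@16 c3@20, authorship .111...444..222.333.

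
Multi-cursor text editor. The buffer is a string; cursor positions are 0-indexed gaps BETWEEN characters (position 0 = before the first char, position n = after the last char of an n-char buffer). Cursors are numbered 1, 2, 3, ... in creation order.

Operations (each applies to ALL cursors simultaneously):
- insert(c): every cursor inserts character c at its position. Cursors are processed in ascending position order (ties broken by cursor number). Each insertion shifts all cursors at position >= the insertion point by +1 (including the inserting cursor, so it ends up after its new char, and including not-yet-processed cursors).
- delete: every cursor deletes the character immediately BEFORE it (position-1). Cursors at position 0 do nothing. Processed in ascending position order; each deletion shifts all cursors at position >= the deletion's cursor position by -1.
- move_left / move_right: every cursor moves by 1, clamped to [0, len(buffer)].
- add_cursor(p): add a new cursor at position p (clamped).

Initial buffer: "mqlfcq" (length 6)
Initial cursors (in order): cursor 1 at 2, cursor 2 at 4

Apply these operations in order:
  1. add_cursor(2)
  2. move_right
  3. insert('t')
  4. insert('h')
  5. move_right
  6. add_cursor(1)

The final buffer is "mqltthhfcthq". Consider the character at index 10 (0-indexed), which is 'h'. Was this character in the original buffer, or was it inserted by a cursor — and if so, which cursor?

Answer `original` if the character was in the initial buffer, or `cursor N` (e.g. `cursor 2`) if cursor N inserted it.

After op 1 (add_cursor(2)): buffer="mqlfcq" (len 6), cursors c1@2 c3@2 c2@4, authorship ......
After op 2 (move_right): buffer="mqlfcq" (len 6), cursors c1@3 c3@3 c2@5, authorship ......
After op 3 (insert('t')): buffer="mqlttfctq" (len 9), cursors c1@5 c3@5 c2@8, authorship ...13..2.
After op 4 (insert('h')): buffer="mqltthhfcthq" (len 12), cursors c1@7 c3@7 c2@11, authorship ...1313..22.
After op 5 (move_right): buffer="mqltthhfcthq" (len 12), cursors c1@8 c3@8 c2@12, authorship ...1313..22.
After op 6 (add_cursor(1)): buffer="mqltthhfcthq" (len 12), cursors c4@1 c1@8 c3@8 c2@12, authorship ...1313..22.
Authorship (.=original, N=cursor N): . . . 1 3 1 3 . . 2 2 .
Index 10: author = 2

Answer: cursor 2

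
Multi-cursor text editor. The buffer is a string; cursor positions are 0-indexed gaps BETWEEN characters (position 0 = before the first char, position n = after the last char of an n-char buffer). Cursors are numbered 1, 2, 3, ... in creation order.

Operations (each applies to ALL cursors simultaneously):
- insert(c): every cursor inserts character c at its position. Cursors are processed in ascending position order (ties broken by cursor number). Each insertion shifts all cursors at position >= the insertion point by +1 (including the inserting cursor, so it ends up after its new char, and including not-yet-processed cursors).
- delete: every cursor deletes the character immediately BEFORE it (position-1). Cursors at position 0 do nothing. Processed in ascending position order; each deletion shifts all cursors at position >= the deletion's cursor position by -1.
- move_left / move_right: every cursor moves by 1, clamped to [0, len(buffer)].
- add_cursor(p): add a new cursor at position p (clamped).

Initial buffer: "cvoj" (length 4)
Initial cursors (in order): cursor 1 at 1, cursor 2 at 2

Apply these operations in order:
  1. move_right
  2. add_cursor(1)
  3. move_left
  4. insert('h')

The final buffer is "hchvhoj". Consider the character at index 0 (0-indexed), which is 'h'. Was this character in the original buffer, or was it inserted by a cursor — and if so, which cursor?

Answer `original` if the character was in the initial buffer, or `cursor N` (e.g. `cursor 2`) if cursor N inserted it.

Answer: cursor 3

Derivation:
After op 1 (move_right): buffer="cvoj" (len 4), cursors c1@2 c2@3, authorship ....
After op 2 (add_cursor(1)): buffer="cvoj" (len 4), cursors c3@1 c1@2 c2@3, authorship ....
After op 3 (move_left): buffer="cvoj" (len 4), cursors c3@0 c1@1 c2@2, authorship ....
After op 4 (insert('h')): buffer="hchvhoj" (len 7), cursors c3@1 c1@3 c2@5, authorship 3.1.2..
Authorship (.=original, N=cursor N): 3 . 1 . 2 . .
Index 0: author = 3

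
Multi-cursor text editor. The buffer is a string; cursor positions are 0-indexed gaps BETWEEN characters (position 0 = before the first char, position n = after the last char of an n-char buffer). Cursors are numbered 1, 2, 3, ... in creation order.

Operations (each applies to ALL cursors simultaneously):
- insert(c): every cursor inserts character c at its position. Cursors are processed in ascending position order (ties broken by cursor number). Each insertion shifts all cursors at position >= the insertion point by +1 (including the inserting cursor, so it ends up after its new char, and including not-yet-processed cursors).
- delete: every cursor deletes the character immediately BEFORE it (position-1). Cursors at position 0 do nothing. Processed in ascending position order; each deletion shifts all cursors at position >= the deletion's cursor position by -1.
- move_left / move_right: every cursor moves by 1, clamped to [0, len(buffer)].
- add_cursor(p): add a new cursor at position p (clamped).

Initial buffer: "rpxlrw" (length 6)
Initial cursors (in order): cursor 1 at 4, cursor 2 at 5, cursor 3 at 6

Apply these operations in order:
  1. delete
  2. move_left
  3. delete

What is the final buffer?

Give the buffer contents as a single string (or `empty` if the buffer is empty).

Answer: x

Derivation:
After op 1 (delete): buffer="rpx" (len 3), cursors c1@3 c2@3 c3@3, authorship ...
After op 2 (move_left): buffer="rpx" (len 3), cursors c1@2 c2@2 c3@2, authorship ...
After op 3 (delete): buffer="x" (len 1), cursors c1@0 c2@0 c3@0, authorship .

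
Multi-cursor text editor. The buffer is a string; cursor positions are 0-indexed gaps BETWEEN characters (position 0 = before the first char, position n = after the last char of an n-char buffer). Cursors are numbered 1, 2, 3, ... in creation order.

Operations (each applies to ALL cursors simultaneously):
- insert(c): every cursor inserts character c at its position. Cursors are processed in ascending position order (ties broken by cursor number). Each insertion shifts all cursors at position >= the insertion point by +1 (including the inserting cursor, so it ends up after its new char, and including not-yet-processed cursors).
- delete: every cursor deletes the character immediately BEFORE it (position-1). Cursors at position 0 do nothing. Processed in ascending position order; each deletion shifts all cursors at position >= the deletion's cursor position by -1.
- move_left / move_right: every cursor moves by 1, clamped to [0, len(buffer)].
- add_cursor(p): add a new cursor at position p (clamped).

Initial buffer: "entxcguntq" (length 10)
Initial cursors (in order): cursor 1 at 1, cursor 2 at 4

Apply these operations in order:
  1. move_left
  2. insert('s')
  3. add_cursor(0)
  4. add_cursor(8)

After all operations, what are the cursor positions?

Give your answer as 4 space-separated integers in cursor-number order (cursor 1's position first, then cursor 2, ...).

After op 1 (move_left): buffer="entxcguntq" (len 10), cursors c1@0 c2@3, authorship ..........
After op 2 (insert('s')): buffer="sentsxcguntq" (len 12), cursors c1@1 c2@5, authorship 1...2.......
After op 3 (add_cursor(0)): buffer="sentsxcguntq" (len 12), cursors c3@0 c1@1 c2@5, authorship 1...2.......
After op 4 (add_cursor(8)): buffer="sentsxcguntq" (len 12), cursors c3@0 c1@1 c2@5 c4@8, authorship 1...2.......

Answer: 1 5 0 8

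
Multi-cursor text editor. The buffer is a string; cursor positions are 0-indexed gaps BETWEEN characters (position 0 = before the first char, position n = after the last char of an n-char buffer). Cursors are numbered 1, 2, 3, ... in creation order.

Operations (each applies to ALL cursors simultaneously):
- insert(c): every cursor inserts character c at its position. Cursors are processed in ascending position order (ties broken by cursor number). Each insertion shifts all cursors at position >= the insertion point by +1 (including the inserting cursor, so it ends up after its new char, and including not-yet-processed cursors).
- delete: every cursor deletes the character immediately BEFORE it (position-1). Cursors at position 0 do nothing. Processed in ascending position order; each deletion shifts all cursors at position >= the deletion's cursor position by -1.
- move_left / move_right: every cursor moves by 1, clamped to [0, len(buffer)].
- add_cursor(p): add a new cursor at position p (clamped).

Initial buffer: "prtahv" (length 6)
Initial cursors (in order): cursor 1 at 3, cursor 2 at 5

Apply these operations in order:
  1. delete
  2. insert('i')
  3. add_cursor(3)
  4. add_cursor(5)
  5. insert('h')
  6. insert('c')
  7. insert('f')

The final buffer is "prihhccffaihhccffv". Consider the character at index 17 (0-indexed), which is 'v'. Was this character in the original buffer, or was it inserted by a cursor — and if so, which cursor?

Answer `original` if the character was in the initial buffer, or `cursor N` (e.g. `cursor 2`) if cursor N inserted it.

Answer: original

Derivation:
After op 1 (delete): buffer="prav" (len 4), cursors c1@2 c2@3, authorship ....
After op 2 (insert('i')): buffer="priaiv" (len 6), cursors c1@3 c2@5, authorship ..1.2.
After op 3 (add_cursor(3)): buffer="priaiv" (len 6), cursors c1@3 c3@3 c2@5, authorship ..1.2.
After op 4 (add_cursor(5)): buffer="priaiv" (len 6), cursors c1@3 c3@3 c2@5 c4@5, authorship ..1.2.
After op 5 (insert('h')): buffer="prihhaihhv" (len 10), cursors c1@5 c3@5 c2@9 c4@9, authorship ..113.224.
After op 6 (insert('c')): buffer="prihhccaihhccv" (len 14), cursors c1@7 c3@7 c2@13 c4@13, authorship ..11313.22424.
After op 7 (insert('f')): buffer="prihhccffaihhccffv" (len 18), cursors c1@9 c3@9 c2@17 c4@17, authorship ..1131313.2242424.
Authorship (.=original, N=cursor N): . . 1 1 3 1 3 1 3 . 2 2 4 2 4 2 4 .
Index 17: author = original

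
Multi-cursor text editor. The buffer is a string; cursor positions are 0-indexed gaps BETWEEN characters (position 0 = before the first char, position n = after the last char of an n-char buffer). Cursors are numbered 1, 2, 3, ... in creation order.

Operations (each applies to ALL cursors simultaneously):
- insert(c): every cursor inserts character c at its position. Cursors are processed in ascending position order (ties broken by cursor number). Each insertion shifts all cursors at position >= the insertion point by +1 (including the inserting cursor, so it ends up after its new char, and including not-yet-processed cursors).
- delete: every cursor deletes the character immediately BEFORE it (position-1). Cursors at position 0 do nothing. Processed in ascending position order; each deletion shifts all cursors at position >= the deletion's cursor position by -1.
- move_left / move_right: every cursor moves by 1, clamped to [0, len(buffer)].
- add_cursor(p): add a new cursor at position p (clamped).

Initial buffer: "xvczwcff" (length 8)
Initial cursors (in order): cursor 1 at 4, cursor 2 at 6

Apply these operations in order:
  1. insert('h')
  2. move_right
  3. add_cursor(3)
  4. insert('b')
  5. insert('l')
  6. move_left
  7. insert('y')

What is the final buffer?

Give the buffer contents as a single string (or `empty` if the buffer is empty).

Answer: xvcbylzhwbylchfbylf

Derivation:
After op 1 (insert('h')): buffer="xvczhwchff" (len 10), cursors c1@5 c2@8, authorship ....1..2..
After op 2 (move_right): buffer="xvczhwchff" (len 10), cursors c1@6 c2@9, authorship ....1..2..
After op 3 (add_cursor(3)): buffer="xvczhwchff" (len 10), cursors c3@3 c1@6 c2@9, authorship ....1..2..
After op 4 (insert('b')): buffer="xvcbzhwbchfbf" (len 13), cursors c3@4 c1@8 c2@12, authorship ...3.1.1.2.2.
After op 5 (insert('l')): buffer="xvcblzhwblchfblf" (len 16), cursors c3@5 c1@10 c2@15, authorship ...33.1.11.2.22.
After op 6 (move_left): buffer="xvcblzhwblchfblf" (len 16), cursors c3@4 c1@9 c2@14, authorship ...33.1.11.2.22.
After op 7 (insert('y')): buffer="xvcbylzhwbylchfbylf" (len 19), cursors c3@5 c1@11 c2@17, authorship ...333.1.111.2.222.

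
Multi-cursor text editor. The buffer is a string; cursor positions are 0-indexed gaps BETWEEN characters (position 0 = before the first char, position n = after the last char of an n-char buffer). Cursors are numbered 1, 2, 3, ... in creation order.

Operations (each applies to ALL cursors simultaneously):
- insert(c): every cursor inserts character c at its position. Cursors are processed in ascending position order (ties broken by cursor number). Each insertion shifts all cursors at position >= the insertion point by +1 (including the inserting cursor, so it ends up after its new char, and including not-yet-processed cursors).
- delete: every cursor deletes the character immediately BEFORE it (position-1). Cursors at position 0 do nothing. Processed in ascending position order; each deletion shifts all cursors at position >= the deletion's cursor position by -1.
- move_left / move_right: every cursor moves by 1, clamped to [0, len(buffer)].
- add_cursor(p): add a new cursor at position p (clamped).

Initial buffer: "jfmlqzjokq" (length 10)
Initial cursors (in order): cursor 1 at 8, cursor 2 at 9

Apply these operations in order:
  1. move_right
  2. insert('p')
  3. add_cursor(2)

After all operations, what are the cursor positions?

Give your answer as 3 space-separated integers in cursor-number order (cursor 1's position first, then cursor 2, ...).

Answer: 10 12 2

Derivation:
After op 1 (move_right): buffer="jfmlqzjokq" (len 10), cursors c1@9 c2@10, authorship ..........
After op 2 (insert('p')): buffer="jfmlqzjokpqp" (len 12), cursors c1@10 c2@12, authorship .........1.2
After op 3 (add_cursor(2)): buffer="jfmlqzjokpqp" (len 12), cursors c3@2 c1@10 c2@12, authorship .........1.2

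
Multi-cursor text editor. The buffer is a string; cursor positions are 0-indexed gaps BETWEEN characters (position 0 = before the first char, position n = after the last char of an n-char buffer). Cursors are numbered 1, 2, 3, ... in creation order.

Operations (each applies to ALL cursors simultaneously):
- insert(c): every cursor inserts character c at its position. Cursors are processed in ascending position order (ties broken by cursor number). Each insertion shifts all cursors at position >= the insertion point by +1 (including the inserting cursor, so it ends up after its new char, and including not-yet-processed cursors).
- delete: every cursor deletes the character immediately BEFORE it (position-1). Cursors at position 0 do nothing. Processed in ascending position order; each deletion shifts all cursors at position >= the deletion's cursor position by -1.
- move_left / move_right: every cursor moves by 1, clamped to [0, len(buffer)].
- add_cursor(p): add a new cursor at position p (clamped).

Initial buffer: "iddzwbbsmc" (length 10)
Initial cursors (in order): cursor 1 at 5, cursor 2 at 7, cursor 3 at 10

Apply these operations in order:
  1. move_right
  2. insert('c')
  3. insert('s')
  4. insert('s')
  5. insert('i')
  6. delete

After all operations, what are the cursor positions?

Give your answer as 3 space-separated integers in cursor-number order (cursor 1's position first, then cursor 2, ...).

After op 1 (move_right): buffer="iddzwbbsmc" (len 10), cursors c1@6 c2@8 c3@10, authorship ..........
After op 2 (insert('c')): buffer="iddzwbcbscmcc" (len 13), cursors c1@7 c2@10 c3@13, authorship ......1..2..3
After op 3 (insert('s')): buffer="iddzwbcsbscsmccs" (len 16), cursors c1@8 c2@12 c3@16, authorship ......11..22..33
After op 4 (insert('s')): buffer="iddzwbcssbscssmccss" (len 19), cursors c1@9 c2@14 c3@19, authorship ......111..222..333
After op 5 (insert('i')): buffer="iddzwbcssibscssimccssi" (len 22), cursors c1@10 c2@16 c3@22, authorship ......1111..2222..3333
After op 6 (delete): buffer="iddzwbcssbscssmccss" (len 19), cursors c1@9 c2@14 c3@19, authorship ......111..222..333

Answer: 9 14 19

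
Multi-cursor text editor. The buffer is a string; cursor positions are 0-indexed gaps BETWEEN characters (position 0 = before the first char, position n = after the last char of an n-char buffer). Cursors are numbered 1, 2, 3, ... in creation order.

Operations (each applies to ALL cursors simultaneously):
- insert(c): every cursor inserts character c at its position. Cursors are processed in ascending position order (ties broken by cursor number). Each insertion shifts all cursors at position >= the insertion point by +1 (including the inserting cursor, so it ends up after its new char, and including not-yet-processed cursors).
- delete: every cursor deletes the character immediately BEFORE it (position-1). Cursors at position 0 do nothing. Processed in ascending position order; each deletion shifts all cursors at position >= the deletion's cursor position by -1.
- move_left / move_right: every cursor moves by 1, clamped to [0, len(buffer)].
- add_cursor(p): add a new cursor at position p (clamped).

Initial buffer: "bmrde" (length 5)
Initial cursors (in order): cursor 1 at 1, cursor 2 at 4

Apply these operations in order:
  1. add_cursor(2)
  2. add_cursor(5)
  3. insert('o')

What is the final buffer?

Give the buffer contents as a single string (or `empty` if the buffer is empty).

After op 1 (add_cursor(2)): buffer="bmrde" (len 5), cursors c1@1 c3@2 c2@4, authorship .....
After op 2 (add_cursor(5)): buffer="bmrde" (len 5), cursors c1@1 c3@2 c2@4 c4@5, authorship .....
After op 3 (insert('o')): buffer="bomordoeo" (len 9), cursors c1@2 c3@4 c2@7 c4@9, authorship .1.3..2.4

Answer: bomordoeo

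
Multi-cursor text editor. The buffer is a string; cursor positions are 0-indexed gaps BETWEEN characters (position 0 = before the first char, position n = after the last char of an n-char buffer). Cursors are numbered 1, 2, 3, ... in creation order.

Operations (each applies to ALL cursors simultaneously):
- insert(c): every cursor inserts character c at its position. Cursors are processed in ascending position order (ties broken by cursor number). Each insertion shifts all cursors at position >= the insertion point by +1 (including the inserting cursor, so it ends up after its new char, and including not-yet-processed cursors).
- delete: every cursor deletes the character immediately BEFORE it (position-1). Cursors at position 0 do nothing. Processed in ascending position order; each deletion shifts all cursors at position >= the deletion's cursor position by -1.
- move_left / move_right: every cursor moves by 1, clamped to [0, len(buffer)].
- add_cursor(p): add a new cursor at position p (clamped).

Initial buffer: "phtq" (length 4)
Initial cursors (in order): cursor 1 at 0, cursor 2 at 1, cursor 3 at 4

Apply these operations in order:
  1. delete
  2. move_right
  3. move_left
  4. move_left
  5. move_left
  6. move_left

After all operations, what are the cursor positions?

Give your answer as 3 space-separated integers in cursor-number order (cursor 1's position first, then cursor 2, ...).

Answer: 0 0 0

Derivation:
After op 1 (delete): buffer="ht" (len 2), cursors c1@0 c2@0 c3@2, authorship ..
After op 2 (move_right): buffer="ht" (len 2), cursors c1@1 c2@1 c3@2, authorship ..
After op 3 (move_left): buffer="ht" (len 2), cursors c1@0 c2@0 c3@1, authorship ..
After op 4 (move_left): buffer="ht" (len 2), cursors c1@0 c2@0 c3@0, authorship ..
After op 5 (move_left): buffer="ht" (len 2), cursors c1@0 c2@0 c3@0, authorship ..
After op 6 (move_left): buffer="ht" (len 2), cursors c1@0 c2@0 c3@0, authorship ..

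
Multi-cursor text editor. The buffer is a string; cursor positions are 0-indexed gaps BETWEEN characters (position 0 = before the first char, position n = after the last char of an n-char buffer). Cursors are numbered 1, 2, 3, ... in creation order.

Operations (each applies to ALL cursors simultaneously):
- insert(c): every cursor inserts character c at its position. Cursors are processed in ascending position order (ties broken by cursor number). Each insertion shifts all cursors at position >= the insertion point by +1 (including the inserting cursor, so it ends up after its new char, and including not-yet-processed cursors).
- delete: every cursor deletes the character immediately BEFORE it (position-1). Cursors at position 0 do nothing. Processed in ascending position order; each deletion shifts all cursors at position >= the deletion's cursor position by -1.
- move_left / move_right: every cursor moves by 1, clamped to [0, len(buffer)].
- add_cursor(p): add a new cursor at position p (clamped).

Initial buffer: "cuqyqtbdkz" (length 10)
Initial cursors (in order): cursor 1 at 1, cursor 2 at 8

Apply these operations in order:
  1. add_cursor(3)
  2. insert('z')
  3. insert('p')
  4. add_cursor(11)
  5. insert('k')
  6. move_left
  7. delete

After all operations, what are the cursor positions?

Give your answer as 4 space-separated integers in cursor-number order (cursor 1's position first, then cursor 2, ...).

After op 1 (add_cursor(3)): buffer="cuqyqtbdkz" (len 10), cursors c1@1 c3@3 c2@8, authorship ..........
After op 2 (insert('z')): buffer="czuqzyqtbdzkz" (len 13), cursors c1@2 c3@5 c2@11, authorship .1..3.....2..
After op 3 (insert('p')): buffer="czpuqzpyqtbdzpkz" (len 16), cursors c1@3 c3@7 c2@14, authorship .11..33.....22..
After op 4 (add_cursor(11)): buffer="czpuqzpyqtbdzpkz" (len 16), cursors c1@3 c3@7 c4@11 c2@14, authorship .11..33.....22..
After op 5 (insert('k')): buffer="czpkuqzpkyqtbkdzpkkz" (len 20), cursors c1@4 c3@9 c4@14 c2@18, authorship .111..333....4.222..
After op 6 (move_left): buffer="czpkuqzpkyqtbkdzpkkz" (len 20), cursors c1@3 c3@8 c4@13 c2@17, authorship .111..333....4.222..
After op 7 (delete): buffer="czkuqzkyqtkdzkkz" (len 16), cursors c1@2 c3@6 c4@10 c2@13, authorship .11..33...4.22..

Answer: 2 13 6 10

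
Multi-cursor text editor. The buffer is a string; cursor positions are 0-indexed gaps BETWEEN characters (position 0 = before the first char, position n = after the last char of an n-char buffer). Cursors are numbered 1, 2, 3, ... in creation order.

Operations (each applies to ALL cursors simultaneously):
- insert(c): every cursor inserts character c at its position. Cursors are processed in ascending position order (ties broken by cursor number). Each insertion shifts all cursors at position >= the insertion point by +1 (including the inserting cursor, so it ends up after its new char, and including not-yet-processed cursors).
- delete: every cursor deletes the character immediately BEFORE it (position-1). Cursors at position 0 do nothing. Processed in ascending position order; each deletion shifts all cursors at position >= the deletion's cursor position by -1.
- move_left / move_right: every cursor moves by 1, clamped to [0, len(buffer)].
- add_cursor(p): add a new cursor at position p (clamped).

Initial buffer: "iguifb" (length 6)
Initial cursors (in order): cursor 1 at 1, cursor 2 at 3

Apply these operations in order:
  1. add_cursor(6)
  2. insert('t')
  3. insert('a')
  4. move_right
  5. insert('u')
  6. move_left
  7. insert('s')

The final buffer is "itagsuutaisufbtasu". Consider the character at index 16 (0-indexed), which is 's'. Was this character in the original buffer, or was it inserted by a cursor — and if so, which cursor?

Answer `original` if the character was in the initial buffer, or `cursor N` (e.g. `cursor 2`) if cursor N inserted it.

Answer: cursor 3

Derivation:
After op 1 (add_cursor(6)): buffer="iguifb" (len 6), cursors c1@1 c2@3 c3@6, authorship ......
After op 2 (insert('t')): buffer="itgutifbt" (len 9), cursors c1@2 c2@5 c3@9, authorship .1..2...3
After op 3 (insert('a')): buffer="itagutaifbta" (len 12), cursors c1@3 c2@7 c3@12, authorship .11..22...33
After op 4 (move_right): buffer="itagutaifbta" (len 12), cursors c1@4 c2@8 c3@12, authorship .11..22...33
After op 5 (insert('u')): buffer="itaguutaiufbtau" (len 15), cursors c1@5 c2@10 c3@15, authorship .11.1.22.2..333
After op 6 (move_left): buffer="itaguutaiufbtau" (len 15), cursors c1@4 c2@9 c3@14, authorship .11.1.22.2..333
After op 7 (insert('s')): buffer="itagsuutaisufbtasu" (len 18), cursors c1@5 c2@11 c3@17, authorship .11.11.22.22..3333
Authorship (.=original, N=cursor N): . 1 1 . 1 1 . 2 2 . 2 2 . . 3 3 3 3
Index 16: author = 3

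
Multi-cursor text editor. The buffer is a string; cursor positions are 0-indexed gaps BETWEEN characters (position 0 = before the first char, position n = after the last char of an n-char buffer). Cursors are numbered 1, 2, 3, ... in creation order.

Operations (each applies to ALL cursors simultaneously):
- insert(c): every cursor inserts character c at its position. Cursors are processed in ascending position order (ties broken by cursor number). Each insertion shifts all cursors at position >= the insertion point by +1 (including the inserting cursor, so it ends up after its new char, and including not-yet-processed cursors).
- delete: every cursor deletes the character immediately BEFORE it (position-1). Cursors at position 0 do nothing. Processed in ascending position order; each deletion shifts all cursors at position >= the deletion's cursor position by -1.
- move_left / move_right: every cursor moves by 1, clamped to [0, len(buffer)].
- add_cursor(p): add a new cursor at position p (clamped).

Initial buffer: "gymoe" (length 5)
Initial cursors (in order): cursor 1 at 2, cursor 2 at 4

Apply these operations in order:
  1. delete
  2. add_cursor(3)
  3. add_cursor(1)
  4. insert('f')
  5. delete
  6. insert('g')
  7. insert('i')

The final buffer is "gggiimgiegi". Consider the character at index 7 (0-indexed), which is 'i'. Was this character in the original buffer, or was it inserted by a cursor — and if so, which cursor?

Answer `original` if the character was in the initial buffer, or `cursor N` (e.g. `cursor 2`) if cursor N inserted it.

After op 1 (delete): buffer="gme" (len 3), cursors c1@1 c2@2, authorship ...
After op 2 (add_cursor(3)): buffer="gme" (len 3), cursors c1@1 c2@2 c3@3, authorship ...
After op 3 (add_cursor(1)): buffer="gme" (len 3), cursors c1@1 c4@1 c2@2 c3@3, authorship ...
After op 4 (insert('f')): buffer="gffmfef" (len 7), cursors c1@3 c4@3 c2@5 c3@7, authorship .14.2.3
After op 5 (delete): buffer="gme" (len 3), cursors c1@1 c4@1 c2@2 c3@3, authorship ...
After op 6 (insert('g')): buffer="gggmgeg" (len 7), cursors c1@3 c4@3 c2@5 c3@7, authorship .14.2.3
After op 7 (insert('i')): buffer="gggiimgiegi" (len 11), cursors c1@5 c4@5 c2@8 c3@11, authorship .1414.22.33
Authorship (.=original, N=cursor N): . 1 4 1 4 . 2 2 . 3 3
Index 7: author = 2

Answer: cursor 2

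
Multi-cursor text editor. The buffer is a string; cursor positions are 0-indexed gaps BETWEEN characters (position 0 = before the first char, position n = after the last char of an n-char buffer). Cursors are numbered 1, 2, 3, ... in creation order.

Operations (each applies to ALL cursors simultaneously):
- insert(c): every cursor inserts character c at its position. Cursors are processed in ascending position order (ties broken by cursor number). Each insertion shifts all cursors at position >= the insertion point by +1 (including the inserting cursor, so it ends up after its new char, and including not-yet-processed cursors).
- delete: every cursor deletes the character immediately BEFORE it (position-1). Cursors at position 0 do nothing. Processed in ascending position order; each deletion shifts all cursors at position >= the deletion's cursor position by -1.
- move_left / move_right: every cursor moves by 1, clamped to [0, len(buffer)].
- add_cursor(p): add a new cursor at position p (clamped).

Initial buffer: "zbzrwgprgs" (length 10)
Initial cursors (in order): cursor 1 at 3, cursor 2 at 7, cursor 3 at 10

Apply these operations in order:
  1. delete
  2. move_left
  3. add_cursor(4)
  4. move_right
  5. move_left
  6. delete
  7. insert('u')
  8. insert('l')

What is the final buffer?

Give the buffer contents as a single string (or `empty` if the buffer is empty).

Answer: ulbuullgulg

Derivation:
After op 1 (delete): buffer="zbrwgrg" (len 7), cursors c1@2 c2@5 c3@7, authorship .......
After op 2 (move_left): buffer="zbrwgrg" (len 7), cursors c1@1 c2@4 c3@6, authorship .......
After op 3 (add_cursor(4)): buffer="zbrwgrg" (len 7), cursors c1@1 c2@4 c4@4 c3@6, authorship .......
After op 4 (move_right): buffer="zbrwgrg" (len 7), cursors c1@2 c2@5 c4@5 c3@7, authorship .......
After op 5 (move_left): buffer="zbrwgrg" (len 7), cursors c1@1 c2@4 c4@4 c3@6, authorship .......
After op 6 (delete): buffer="bgg" (len 3), cursors c1@0 c2@1 c4@1 c3@2, authorship ...
After op 7 (insert('u')): buffer="ubuugug" (len 7), cursors c1@1 c2@4 c4@4 c3@6, authorship 1.24.3.
After op 8 (insert('l')): buffer="ulbuullgulg" (len 11), cursors c1@2 c2@7 c4@7 c3@10, authorship 11.2424.33.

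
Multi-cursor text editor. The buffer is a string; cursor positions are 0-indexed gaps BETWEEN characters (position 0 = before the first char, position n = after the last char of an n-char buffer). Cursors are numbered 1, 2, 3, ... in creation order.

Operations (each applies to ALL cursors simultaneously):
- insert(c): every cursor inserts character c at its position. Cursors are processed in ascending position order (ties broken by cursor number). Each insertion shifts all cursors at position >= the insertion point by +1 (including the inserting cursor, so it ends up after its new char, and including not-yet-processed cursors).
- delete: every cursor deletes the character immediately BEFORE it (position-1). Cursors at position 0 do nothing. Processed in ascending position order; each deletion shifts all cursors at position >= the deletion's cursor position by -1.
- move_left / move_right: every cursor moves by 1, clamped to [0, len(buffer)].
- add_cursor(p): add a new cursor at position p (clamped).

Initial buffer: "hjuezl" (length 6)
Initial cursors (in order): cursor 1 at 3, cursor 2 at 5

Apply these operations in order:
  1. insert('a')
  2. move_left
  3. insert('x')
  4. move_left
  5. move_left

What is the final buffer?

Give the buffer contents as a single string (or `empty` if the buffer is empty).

Answer: hjuxaezxal

Derivation:
After op 1 (insert('a')): buffer="hjuaezal" (len 8), cursors c1@4 c2@7, authorship ...1..2.
After op 2 (move_left): buffer="hjuaezal" (len 8), cursors c1@3 c2@6, authorship ...1..2.
After op 3 (insert('x')): buffer="hjuxaezxal" (len 10), cursors c1@4 c2@8, authorship ...11..22.
After op 4 (move_left): buffer="hjuxaezxal" (len 10), cursors c1@3 c2@7, authorship ...11..22.
After op 5 (move_left): buffer="hjuxaezxal" (len 10), cursors c1@2 c2@6, authorship ...11..22.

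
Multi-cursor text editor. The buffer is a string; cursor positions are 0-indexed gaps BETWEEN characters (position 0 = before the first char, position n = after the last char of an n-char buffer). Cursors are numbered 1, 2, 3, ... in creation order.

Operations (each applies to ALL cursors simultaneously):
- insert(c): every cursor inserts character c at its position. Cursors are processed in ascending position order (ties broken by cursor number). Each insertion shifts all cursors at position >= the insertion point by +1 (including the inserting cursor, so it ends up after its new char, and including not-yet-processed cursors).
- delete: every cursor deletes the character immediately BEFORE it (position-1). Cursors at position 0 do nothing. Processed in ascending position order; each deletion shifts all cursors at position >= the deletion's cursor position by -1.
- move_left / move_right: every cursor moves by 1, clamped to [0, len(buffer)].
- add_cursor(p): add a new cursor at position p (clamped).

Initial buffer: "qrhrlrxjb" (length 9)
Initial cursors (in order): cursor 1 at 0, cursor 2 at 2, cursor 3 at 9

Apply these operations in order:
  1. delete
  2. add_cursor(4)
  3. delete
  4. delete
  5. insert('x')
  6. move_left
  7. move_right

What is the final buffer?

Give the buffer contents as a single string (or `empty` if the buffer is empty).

After op 1 (delete): buffer="qhrlrxj" (len 7), cursors c1@0 c2@1 c3@7, authorship .......
After op 2 (add_cursor(4)): buffer="qhrlrxj" (len 7), cursors c1@0 c2@1 c4@4 c3@7, authorship .......
After op 3 (delete): buffer="hrrx" (len 4), cursors c1@0 c2@0 c4@2 c3@4, authorship ....
After op 4 (delete): buffer="hr" (len 2), cursors c1@0 c2@0 c4@1 c3@2, authorship ..
After op 5 (insert('x')): buffer="xxhxrx" (len 6), cursors c1@2 c2@2 c4@4 c3@6, authorship 12.4.3
After op 6 (move_left): buffer="xxhxrx" (len 6), cursors c1@1 c2@1 c4@3 c3@5, authorship 12.4.3
After op 7 (move_right): buffer="xxhxrx" (len 6), cursors c1@2 c2@2 c4@4 c3@6, authorship 12.4.3

Answer: xxhxrx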